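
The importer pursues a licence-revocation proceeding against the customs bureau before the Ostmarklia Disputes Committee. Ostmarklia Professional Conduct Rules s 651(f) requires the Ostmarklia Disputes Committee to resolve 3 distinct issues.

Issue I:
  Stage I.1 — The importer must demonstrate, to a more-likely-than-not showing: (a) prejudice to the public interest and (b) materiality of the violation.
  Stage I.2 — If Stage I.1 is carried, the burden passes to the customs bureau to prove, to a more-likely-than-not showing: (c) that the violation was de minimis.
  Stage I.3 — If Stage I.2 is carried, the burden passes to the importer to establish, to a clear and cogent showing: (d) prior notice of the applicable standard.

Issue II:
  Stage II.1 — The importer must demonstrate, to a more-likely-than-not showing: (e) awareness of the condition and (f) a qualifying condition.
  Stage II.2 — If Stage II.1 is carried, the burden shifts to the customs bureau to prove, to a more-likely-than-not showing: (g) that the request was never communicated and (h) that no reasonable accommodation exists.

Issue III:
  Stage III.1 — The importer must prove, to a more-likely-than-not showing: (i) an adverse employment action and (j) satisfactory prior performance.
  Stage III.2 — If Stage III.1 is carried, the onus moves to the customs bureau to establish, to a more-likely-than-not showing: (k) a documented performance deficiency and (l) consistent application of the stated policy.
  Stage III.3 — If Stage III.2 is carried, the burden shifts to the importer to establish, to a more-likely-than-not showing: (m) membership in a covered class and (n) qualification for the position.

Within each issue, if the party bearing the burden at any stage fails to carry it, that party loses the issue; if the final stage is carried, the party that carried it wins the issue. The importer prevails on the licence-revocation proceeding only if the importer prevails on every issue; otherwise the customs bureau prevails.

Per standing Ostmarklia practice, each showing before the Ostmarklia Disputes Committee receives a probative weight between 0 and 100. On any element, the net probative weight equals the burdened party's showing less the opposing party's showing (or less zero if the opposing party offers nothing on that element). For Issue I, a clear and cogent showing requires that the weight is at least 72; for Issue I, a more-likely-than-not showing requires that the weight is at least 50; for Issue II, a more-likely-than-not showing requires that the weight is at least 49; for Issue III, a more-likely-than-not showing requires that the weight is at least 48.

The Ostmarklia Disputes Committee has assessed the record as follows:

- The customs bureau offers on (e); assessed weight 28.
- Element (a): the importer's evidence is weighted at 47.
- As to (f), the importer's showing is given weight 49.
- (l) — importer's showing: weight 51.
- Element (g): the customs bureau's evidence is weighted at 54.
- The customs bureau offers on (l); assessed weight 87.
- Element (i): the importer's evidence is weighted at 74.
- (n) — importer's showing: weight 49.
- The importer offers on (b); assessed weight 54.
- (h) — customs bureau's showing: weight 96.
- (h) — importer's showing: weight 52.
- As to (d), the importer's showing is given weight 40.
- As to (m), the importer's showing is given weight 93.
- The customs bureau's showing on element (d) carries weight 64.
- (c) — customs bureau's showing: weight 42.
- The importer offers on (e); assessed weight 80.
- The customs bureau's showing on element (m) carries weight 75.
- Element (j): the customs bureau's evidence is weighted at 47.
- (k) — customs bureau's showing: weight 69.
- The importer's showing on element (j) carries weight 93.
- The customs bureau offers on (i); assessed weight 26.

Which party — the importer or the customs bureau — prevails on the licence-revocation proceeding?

customs bureau

— Issue I —
Stage I.1 (importer, a more-likely-than-not showing, weight is at least 50): (a) 47 < 50 — fails; (b) 54 ≥ 50 — meets.
  Stage I.1 not carried; the importer fails its burden.
The customs bureau prevails on this issue.
— Issue II —
Stage II.1 (importer, a more-likely-than-not showing, weight is at least 49): (e) net 80−28=52 ≥ 49 — meets; (f) 49 ≥ 49 — meets.
  The importer carries Stage II.1; the customs bureau now bears the burden.
Stage II.2 (customs bureau, a more-likely-than-not showing, weight is at least 49): (g) 54 ≥ 49 — meets; (h) net 96−52=44 < 49 — fails.
  The customs bureau does not carry Stage II.2.
The importer prevails on this issue.
— Issue III —
Stage III.1 — burden on importer; standard: a more-likely-than-not showing (weight is at least 48).
    (i): 74 − 26 = 48 ≥ 48 [met]
    (j): 93 − 47 = 46 < 48 [not met]
  The importer does not carry Stage III.1.
The customs bureau prevails on this issue.
Per-issue: Issue I → customs bureau; Issue II → importer; Issue III → customs bureau. The importer must prevail on every issue; overall, the customs bureau prevails.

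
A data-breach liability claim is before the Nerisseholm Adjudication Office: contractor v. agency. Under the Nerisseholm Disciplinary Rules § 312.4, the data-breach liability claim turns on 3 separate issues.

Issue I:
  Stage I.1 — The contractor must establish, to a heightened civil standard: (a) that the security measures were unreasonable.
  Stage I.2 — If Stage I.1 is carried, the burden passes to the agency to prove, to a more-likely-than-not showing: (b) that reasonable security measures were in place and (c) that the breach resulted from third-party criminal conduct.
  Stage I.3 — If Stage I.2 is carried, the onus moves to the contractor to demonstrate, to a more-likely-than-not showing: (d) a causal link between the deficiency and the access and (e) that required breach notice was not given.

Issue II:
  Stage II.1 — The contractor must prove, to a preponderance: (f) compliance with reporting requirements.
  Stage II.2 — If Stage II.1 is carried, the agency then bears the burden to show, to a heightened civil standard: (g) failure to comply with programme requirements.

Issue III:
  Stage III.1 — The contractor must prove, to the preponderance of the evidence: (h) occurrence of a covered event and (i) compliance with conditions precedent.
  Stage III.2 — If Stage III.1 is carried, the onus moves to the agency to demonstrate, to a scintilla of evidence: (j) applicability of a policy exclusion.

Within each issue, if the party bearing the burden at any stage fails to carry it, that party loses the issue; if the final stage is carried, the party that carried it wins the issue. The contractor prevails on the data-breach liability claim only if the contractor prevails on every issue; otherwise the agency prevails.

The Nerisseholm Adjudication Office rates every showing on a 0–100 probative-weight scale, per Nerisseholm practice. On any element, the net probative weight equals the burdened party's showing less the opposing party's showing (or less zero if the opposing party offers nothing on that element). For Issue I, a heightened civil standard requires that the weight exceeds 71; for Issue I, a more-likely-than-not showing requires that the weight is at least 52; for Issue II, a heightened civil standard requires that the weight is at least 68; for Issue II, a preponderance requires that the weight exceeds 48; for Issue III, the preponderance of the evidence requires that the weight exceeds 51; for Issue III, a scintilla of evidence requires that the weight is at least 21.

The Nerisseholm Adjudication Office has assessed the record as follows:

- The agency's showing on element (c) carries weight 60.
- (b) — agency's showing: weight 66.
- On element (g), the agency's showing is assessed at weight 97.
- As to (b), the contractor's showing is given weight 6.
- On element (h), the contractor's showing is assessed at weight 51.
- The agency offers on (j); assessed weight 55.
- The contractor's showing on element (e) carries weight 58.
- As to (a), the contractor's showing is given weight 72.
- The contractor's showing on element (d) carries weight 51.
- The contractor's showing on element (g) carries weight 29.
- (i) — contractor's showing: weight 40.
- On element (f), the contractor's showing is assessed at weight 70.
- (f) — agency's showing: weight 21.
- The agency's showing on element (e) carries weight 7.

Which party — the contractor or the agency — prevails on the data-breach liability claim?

agency

— Issue I —
Stage I.1 — burden on contractor; standard: a heightened civil standard (weight exceeds 71).
    (a): 72 > 71 [met]
  Stage I.1 is satisfied; the onus moves to the agency.
Stage I.2 — burden on agency; standard: a more-likely-than-not showing (weight is at least 52).
    (b): 66 − 6 = 60 ≥ 52 [met]
    (c): 60 ≥ 52 [met]
  All elements met. The burden passes to the contractor.
Stage I.3 — burden on contractor; standard: a more-likely-than-not showing (weight is at least 52).
    (d): 51 < 52 [not met]
    (e): 58 − 7 = 51 < 52 [not met]
  Not every element is met, so the contractor fails to carry Stage I.3.
The agency prevails on this issue.
— Issue II —
At Stage II.1 the contractor must meet a preponderance (weight exceeds 48): on (f) the weight is 70 less the opposing 21 gives net 49, which does exceed 48, so (f) meets the standard.
  The contractor carries Stage II.1; the agency now bears the burden.
At Stage II.2 the agency must meet a heightened civil standard (weight is at least 68): on (g) the weight is 97 less the opposing 29 gives net 68, ≥ 68, so (g) meets the standard.
  The agency carries the last stage.
Every stage carried; the agency prevails on this issue.
— Issue III —
Stage III.1 (contractor, the preponderance of the evidence, weight exceeds 51): (h) 51 ≤ 51 — fails; (i) 40 ≤ 51 — fails.
  Stage III.1 not carried; the contractor fails its burden.
So the agency prevails on this issue.
Per-issue: Issue I → agency; Issue II → agency; Issue III → agency. The contractor must prevail on every issue; overall, the agency prevails.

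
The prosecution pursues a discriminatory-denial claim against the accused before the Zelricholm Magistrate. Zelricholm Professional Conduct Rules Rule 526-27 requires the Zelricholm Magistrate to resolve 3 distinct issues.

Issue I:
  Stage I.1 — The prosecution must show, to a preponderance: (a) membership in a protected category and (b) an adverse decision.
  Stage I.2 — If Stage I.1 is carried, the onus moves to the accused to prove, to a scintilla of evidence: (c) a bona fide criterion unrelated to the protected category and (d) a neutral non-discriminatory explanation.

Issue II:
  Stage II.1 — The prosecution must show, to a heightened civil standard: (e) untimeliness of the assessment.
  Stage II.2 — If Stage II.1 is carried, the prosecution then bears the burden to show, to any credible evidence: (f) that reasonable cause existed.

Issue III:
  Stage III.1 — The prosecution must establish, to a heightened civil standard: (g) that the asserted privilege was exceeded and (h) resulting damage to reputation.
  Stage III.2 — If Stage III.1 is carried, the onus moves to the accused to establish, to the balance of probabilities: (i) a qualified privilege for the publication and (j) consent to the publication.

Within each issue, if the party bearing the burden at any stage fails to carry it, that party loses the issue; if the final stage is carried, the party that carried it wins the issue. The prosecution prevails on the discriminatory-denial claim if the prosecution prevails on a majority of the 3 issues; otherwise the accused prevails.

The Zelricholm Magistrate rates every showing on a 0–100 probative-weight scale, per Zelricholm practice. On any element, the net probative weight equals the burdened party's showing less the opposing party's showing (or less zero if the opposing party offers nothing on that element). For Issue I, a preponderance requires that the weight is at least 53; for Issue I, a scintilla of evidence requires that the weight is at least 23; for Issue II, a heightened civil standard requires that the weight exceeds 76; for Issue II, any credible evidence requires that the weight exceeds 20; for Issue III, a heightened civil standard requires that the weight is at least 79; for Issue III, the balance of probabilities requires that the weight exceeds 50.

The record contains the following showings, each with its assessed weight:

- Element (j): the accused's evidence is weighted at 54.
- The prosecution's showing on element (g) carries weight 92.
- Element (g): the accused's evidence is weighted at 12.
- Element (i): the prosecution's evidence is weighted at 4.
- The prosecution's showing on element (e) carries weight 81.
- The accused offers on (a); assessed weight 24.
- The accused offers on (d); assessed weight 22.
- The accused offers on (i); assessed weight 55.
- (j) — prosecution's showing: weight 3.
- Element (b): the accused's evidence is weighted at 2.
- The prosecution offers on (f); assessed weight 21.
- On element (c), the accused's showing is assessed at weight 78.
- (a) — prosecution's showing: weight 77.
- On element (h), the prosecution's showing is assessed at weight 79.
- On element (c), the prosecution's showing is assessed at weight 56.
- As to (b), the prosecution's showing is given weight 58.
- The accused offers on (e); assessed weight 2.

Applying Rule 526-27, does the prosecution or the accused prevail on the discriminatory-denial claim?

— Issue I —
Stage I.1 — burden on prosecution; standard: a preponderance (weight is at least 53).
    (a): 77 − 24 = 53 ≥ 53 [met]
    (b): 58 − 2 = 56 ≥ 53 [met]
  Stage I.1 is satisfied; the onus moves to the accused.
Stage I.2 — burden on accused; standard: a scintilla of evidence (weight is at least 23).
    (c): 78 − 56 = 22 < 23 [not met]
    (d): 22 < 23 [not met]
  The accused does not carry Stage I.2.
The prosecution prevails on this issue.
— Issue II —
Stage II.1 (prosecution, a heightened civil standard, weight exceeds 76): (e) net 81−2=79 > 76 — meets.
  Stage II.1 carried; the burden remains with the prosecution.
Stage II.2 (prosecution, any credible evidence, weight exceeds 20): (f) 21 > 20 — meets.
  Stage II.2 carried; the final stage is satisfied.
Every stage carried; the prosecution prevails on this issue.
— Issue III —
Stage III.1 (prosecution, a heightened civil standard, weight is at least 79): (g) net 92−12=80 ≥ 79 — meets; (h) 79 ≥ 79 — meets.
  The prosecution carries Stage III.1; the accused now bears the burden.
Stage III.2 (accused, the balance of probabilities, weight exceeds 50): (i) net 55−4=51 > 50 — meets; (j) net 54−3=51 > 50 — meets.
  Stage III.2 carried; the final stage is satisfied.
Every stage carried; the accused prevails on this issue.
Per-issue: Issue I → prosecution; Issue II → prosecution; Issue III → accused. The prosecution must prevail on a majority of issues; overall, the prosecution prevails.

prosecution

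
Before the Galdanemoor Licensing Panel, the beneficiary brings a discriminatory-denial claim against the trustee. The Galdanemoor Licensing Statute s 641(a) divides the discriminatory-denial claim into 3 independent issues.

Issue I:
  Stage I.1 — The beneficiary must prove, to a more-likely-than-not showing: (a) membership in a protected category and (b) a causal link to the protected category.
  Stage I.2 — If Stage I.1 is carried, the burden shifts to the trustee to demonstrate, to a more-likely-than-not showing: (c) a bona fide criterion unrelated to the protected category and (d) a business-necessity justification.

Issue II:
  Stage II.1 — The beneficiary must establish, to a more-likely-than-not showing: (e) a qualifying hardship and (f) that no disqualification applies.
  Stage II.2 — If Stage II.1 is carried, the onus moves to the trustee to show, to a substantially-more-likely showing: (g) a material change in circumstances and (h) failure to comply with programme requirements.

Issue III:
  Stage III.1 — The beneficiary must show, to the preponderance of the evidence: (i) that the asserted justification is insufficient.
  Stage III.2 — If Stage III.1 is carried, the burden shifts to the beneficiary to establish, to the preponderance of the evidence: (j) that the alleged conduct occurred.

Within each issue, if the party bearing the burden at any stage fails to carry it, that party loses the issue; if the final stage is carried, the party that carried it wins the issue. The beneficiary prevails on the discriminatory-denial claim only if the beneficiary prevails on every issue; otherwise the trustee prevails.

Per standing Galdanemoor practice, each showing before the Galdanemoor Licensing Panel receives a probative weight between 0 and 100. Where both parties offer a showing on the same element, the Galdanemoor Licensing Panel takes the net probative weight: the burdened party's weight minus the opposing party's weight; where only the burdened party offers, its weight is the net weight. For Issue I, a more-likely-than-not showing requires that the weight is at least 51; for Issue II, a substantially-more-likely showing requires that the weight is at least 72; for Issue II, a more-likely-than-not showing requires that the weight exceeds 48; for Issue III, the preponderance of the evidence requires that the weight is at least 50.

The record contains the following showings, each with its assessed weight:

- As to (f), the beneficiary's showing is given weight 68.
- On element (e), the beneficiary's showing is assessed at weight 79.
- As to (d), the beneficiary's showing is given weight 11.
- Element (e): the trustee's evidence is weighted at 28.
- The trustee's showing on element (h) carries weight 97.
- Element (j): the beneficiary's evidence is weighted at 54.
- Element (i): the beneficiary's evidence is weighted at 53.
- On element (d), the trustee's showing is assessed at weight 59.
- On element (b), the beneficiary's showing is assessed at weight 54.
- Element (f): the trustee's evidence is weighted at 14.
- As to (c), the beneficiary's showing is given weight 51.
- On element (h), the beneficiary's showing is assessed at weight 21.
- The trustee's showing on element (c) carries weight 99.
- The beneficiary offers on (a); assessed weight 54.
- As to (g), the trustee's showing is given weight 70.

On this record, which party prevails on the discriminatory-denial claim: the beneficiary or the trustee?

— Issue I —
At Stage I.1 the beneficiary must meet a more-likely-than-not showing (weight is at least 51): on (a) the weight is 54, ≥ 51, so (a) meets the standard; on (b) the weight is 54, which does reach 51, so (b) meets the standard.
  The beneficiary carries Stage I.1; the trustee now bears the burden.
At Stage I.2 the trustee must meet a more-likely-than-not showing (weight is at least 51): on (c) the weight is 99 less the opposing 51 gives net 48, which does not reach 51, so (c) does not meet the standard; on (d) the weight is 59 less the opposing 11 gives net 48, which does not reach 51, so (d) does not meet the standard.
  Stage I.2 not carried; the trustee fails its burden.
The analysis ends at Stage I.2; the beneficiary prevails on this issue.
— Issue II —
At Stage II.1 the beneficiary must meet a more-likely-than-not showing (weight exceeds 48): on (e) the weight is 79 less the opposing 28 gives net 51, which does exceed 48, so (e) meets the standard; on (f) the weight is 68 less the opposing 14 gives net 54, which does exceed 48, so (f) meets the standard.
  Stage II.1 carried; the burden shifts to the trustee.
At Stage II.2 the trustee must meet a substantially-more-likely showing (weight is at least 72): on (g) the weight is 70, < 72, so (g) does not meet the standard; on (h) the weight is 97 less the opposing 21 gives net 76, which does reach 72, so (h) meets the standard.
  Stage II.2 not carried; the trustee fails its burden.
So the beneficiary prevails on this issue.
— Issue III —
Stage III.1 — burden on beneficiary; standard: the preponderance of the evidence (weight is at least 50).
    (i): 53 ≥ 50 [met]
  Stage III.1 is satisfied; the beneficiary continues to bear the burden.
Stage III.2 — burden on beneficiary; standard: the preponderance of the evidence (weight is at least 50).
    (j): 54 ≥ 50 [met]
  The beneficiary carries the last stage.
All stages carried — the beneficiary prevails on this issue.
Per-issue: Issue I → beneficiary; Issue II → beneficiary; Issue III → beneficiary. The beneficiary must prevail on every issue; overall, the beneficiary prevails.

beneficiary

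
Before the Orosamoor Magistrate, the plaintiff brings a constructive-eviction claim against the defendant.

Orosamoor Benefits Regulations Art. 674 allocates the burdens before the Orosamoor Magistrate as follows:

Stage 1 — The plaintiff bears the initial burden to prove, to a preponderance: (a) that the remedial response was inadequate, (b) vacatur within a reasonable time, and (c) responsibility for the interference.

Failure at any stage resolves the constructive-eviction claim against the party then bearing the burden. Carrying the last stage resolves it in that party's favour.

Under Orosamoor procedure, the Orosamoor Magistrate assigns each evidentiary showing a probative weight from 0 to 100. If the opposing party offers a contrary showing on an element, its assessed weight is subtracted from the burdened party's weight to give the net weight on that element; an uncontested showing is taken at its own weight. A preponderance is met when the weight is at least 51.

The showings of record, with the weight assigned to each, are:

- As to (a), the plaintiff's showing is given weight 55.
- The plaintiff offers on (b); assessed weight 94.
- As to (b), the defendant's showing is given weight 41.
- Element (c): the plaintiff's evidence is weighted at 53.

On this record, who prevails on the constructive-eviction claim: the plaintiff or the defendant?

plaintiff

At Stage 1 the plaintiff must meet a preponderance (weight is at least 51): on (a) the weight is 55, which does reach 51, so (a) meets the standard; on (b) the weight is 94 less the opposing 41 gives net 53, which does reach 51, so (b) meets the standard; on (c) the weight is 53, which does reach 51, so (c) meets the standard.
  The plaintiff carries the last stage.
Every stage carried; the plaintiff prevails.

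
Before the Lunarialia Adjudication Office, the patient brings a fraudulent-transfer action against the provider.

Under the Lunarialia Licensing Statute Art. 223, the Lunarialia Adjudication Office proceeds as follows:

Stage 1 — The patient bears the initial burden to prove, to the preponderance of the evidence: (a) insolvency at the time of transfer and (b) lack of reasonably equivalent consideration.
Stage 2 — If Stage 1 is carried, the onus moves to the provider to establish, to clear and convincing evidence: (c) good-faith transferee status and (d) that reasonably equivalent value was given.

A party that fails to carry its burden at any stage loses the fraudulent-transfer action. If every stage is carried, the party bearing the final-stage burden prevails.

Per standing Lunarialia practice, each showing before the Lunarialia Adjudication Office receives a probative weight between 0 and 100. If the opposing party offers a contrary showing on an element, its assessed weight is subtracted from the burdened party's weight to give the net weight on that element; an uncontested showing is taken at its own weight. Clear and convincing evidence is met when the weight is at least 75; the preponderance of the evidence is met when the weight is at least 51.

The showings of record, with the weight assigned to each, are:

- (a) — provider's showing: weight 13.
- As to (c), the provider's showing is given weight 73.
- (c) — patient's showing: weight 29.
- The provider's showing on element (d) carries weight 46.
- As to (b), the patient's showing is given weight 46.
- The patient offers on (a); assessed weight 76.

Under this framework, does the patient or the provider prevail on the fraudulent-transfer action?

provider

Stage 1 (patient, the preponderance of the evidence, weight is at least 51): (a) net 76−13=63 ≥ 51 — meets; (b) 46 < 51 — fails.
  The patient does not carry Stage 1.
The analysis ends at Stage 1; the provider prevails.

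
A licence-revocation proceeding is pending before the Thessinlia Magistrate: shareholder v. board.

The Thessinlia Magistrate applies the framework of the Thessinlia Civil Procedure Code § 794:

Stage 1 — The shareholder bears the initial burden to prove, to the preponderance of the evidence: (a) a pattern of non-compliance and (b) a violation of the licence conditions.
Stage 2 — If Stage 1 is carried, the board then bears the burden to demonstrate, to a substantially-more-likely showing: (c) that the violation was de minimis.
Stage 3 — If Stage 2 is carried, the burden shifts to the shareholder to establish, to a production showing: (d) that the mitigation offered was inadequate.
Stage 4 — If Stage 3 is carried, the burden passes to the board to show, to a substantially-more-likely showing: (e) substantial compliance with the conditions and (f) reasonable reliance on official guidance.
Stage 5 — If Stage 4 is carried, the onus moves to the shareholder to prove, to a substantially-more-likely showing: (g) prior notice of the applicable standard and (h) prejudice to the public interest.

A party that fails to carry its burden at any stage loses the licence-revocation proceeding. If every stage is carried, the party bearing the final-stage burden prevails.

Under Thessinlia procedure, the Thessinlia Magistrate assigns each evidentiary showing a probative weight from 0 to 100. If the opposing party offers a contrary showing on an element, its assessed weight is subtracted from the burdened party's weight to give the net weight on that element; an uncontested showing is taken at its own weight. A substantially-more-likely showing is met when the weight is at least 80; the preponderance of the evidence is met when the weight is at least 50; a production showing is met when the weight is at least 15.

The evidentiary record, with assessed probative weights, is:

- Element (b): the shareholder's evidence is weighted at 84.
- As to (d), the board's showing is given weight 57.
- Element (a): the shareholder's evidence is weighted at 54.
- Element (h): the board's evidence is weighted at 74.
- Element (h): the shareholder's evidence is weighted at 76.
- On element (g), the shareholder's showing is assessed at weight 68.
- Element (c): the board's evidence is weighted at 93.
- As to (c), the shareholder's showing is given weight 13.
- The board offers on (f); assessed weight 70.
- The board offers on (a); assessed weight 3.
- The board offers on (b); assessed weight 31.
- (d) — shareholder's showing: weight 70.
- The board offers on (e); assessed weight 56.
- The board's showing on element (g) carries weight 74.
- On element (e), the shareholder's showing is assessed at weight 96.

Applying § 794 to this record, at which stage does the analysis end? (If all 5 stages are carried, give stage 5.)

Stage 1 (shareholder, the preponderance of the evidence, weight is at least 50): (a) net 54−3=51 ≥ 50 — meets; (b) net 84−31=53 ≥ 50 — meets.
  The shareholder carries Stage 1; the board now bears the burden.
Stage 2 (board, a substantially-more-likely showing, weight is at least 80): (c) net 93−13=80 ≥ 80 — meets.
  The board carries Stage 2; the shareholder now bears the burden.
Stage 3 (shareholder, a production showing, weight is at least 15): (d) net 70−57=13 < 15 — fails.
  Not every element is met, so the shareholder fails to carry Stage 3.
The analysis ends at Stage 3; the board prevails.

stage 3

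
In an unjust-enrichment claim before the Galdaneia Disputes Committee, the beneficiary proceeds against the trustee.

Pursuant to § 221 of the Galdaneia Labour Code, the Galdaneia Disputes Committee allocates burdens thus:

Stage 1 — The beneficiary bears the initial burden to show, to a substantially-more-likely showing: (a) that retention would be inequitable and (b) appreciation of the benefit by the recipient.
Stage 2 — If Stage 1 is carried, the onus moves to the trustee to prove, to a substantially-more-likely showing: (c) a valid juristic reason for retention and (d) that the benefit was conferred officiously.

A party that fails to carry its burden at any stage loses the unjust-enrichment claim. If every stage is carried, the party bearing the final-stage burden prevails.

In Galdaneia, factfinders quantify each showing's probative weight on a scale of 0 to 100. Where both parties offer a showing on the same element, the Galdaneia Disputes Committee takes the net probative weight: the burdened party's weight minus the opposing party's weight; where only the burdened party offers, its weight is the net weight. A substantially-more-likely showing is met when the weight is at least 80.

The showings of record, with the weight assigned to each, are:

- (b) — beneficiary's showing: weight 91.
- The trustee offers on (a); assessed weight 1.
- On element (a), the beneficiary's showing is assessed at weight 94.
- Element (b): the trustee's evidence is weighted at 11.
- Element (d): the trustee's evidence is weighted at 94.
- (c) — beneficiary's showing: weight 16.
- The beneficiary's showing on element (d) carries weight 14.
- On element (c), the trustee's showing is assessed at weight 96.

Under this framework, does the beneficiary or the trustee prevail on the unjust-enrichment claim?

trustee

Stage 1 (beneficiary, a substantially-more-likely showing, weight is at least 80): (a) net 94−1=93 ≥ 80 — meets; (b) net 91−11=80 ≥ 80 — meets.
  Stage 1 is satisfied; the onus moves to the trustee.
Stage 2 (trustee, a substantially-more-likely showing, weight is at least 80): (c) net 96−16=80 ≥ 80 — meets; (d) net 94−14=80 ≥ 80 — meets.
  Stage 2 carried; the final stage is satisfied.
With every stage satisfied, the trustee prevails.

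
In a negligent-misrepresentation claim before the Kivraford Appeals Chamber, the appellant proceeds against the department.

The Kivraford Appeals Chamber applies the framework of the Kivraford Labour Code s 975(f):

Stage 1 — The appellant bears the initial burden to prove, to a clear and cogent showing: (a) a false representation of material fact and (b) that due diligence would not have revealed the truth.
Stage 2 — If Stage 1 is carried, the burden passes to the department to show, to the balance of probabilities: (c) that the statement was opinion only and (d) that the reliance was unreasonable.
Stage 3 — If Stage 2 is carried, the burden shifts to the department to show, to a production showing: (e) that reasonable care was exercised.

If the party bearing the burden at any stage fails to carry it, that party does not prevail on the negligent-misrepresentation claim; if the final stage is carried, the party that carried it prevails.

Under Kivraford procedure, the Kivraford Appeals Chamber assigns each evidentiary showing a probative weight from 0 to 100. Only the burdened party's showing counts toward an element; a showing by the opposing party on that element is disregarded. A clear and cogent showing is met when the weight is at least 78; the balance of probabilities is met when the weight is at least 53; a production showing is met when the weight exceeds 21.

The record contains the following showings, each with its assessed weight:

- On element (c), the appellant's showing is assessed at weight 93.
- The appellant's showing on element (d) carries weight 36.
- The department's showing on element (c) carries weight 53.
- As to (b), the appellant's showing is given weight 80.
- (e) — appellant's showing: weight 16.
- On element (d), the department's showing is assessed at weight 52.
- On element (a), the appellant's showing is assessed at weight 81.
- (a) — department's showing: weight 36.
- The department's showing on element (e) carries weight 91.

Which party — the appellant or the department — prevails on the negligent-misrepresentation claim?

Stage 1 (appellant, a clear and cogent showing, weight is at least 78): (a) 81 (department's 36 disregarded) ≥ 78 — meets; (b) 80 ≥ 78 — meets.
  Stage 1 carried; the burden shifts to the department.
Stage 2 (department, the balance of probabilities, weight is at least 53): (c) 53 (appellant's 93 disregarded) ≥ 53 — meets; (d) 52 (appellant's 36 disregarded) < 53 — fails.
  The department does not carry Stage 2.
The analysis ends at Stage 2; the appellant prevails.

appellant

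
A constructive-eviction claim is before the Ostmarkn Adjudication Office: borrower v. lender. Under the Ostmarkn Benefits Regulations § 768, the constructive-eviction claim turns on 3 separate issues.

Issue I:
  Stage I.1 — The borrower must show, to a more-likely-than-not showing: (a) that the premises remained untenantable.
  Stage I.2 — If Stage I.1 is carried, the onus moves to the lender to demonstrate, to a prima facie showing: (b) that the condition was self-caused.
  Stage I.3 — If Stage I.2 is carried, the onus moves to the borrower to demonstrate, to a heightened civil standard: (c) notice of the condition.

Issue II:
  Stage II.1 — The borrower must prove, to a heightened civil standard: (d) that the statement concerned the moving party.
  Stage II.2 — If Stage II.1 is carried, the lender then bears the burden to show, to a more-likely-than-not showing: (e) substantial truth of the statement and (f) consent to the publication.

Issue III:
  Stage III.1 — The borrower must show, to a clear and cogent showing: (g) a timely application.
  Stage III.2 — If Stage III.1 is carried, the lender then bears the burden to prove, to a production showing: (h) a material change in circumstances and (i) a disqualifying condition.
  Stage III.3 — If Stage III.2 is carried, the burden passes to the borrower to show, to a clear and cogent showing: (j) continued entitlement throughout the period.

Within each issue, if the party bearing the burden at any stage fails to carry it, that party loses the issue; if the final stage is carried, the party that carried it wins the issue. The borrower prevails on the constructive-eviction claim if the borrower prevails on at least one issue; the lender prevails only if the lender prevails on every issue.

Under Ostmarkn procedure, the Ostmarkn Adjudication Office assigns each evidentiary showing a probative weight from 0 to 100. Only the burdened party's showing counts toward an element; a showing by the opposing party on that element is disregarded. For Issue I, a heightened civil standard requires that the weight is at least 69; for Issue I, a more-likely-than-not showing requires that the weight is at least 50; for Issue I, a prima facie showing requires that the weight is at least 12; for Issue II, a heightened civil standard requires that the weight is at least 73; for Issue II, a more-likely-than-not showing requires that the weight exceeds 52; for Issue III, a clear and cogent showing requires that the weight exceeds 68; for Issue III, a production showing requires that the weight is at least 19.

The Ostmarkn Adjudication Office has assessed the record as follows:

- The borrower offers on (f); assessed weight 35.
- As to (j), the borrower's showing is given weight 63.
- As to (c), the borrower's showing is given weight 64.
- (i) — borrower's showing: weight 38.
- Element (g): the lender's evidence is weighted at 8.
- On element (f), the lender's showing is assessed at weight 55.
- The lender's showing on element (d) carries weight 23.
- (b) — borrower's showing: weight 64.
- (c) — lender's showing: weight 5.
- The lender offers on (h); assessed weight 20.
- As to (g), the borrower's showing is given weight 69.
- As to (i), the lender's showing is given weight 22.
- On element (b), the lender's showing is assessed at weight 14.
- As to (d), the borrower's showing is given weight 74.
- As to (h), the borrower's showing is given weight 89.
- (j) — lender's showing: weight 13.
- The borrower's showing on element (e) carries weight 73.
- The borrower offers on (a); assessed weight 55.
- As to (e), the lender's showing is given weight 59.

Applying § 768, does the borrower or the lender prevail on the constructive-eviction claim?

— Issue I —
Stage I.1 — burden on borrower; standard: a more-likely-than-not showing (weight is at least 50).
    (a): 55 ≥ 50 [met]
  Stage I.1 carried; the burden shifts to the lender.
Stage I.2 — burden on lender; standard: a prima facie showing (weight is at least 12).
    (b): 14 (borrower's 64 disregarded) ≥ 12 [met]
  Stage I.2 is satisfied; the onus moves to the borrower.
Stage I.3 — burden on borrower; standard: a heightened civil standard (weight is at least 69).
    (c): 64 (lender's 5 disregarded) < 69 [not met]
  Stage I.3 not carried; the borrower fails its burden.
The lender prevails on this issue.
— Issue II —
At Stage II.1 the borrower must meet a heightened civil standard (weight is at least 73): on (d) the weight is 74 (the lender's 23 is given no effect), ≥ 73, so (d) meets the standard.
  All elements met. The burden passes to the lender.
At Stage II.2 the lender must meet a more-likely-than-not showing (weight exceeds 52): on (e) the weight is 59 (the borrower's 73 is given no effect), > 52, so (e) meets the standard; on (f) the weight is 55 (the borrower's 35 is given no effect), which does exceed 52, so (f) meets the standard.
  The lender carries the last stage.
With every stage satisfied, the lender prevails on this issue.
— Issue III —
At Stage III.1 the borrower must meet a clear and cogent showing (weight exceeds 68): on (g) the weight is 69 (the lender's 8 is given no effect), > 68, so (g) meets the standard.
  Stage III.1 carried; the burden shifts to the lender.
At Stage III.2 the lender must meet a production showing (weight is at least 19): on (h) the weight is 20 (the borrower's 89 is given no effect), which does reach 19, so (h) meets the standard; on (i) the weight is 22 (the borrower's 38 is given no effect), ≥ 19, so (i) meets the standard.
  The lender carries Stage III.2; the borrower now bears the burden.
At Stage III.3 the borrower must meet a clear and cogent showing (weight exceeds 68): on (j) the weight is 63 (the lender's 13 is given no effect), ≤ 68, so (j) does not meet the standard.
  Not every element is met, so the borrower fails to carry Stage III.3.
The analysis ends at Stage III.3; the lender prevails on this issue.
Per-issue: Issue I → lender; Issue II → lender; Issue III → lender. The borrower must prevail on at least one issue; overall, the lender prevails.

lender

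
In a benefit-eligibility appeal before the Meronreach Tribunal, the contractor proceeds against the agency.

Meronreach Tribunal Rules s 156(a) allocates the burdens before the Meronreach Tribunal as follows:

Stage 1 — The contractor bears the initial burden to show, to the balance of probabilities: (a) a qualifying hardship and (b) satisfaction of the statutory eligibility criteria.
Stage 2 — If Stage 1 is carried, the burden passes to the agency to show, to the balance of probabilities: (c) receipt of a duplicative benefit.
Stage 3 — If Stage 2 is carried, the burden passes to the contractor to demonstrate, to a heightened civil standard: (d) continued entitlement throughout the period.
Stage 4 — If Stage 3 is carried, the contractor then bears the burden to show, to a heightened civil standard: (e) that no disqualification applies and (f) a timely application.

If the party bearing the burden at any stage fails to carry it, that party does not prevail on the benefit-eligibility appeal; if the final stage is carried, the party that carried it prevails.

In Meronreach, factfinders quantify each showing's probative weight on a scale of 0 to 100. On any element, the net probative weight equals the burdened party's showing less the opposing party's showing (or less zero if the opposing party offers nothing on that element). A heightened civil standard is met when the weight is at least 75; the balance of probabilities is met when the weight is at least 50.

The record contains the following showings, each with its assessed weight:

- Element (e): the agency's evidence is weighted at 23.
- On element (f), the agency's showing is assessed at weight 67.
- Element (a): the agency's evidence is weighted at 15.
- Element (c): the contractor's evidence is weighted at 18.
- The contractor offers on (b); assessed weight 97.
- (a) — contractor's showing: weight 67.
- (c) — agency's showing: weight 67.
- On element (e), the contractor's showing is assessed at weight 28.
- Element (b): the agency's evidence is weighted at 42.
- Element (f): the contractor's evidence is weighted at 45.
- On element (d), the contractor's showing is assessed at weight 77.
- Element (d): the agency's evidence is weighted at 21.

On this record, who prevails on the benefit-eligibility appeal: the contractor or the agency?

contractor

Stage 1 — burden on contractor; standard: the balance of probabilities (weight is at least 50).
    (a): 67 − 15 = 52 ≥ 50 [met]
    (b): 97 − 42 = 55 ≥ 50 [met]
  All elements met. The burden passes to the agency.
Stage 2 — burden on agency; standard: the balance of probabilities (weight is at least 50).
    (c): 67 − 18 = 49 < 50 [not met]
  The agency does not carry Stage 2.
The contractor prevails.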